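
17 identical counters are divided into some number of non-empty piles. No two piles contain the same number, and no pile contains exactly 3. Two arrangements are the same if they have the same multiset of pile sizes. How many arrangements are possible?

24

Listing the qualifying partitions of 17:
17
16+1
15+2
14+2+1
13+4
12+5
12+4+1
11+6
11+5+1
11+4+2
10+7
10+6+1
10+5+2
10+4+2+1
9+8
9+7+1
9+6+2
9+5+2+1
8+7+2
8+6+2+1
8+5+4
7+6+4
7+5+4+1
6+5+4+2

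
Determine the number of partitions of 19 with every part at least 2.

105

There are 105 such partitions.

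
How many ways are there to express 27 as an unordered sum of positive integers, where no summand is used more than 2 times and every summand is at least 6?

21

Listing the qualifying partitions of 27:
27
21, 6
20, 7
19, 8
18, 9
17, 10
16, 11
15, 12
15, 6, 6
14, 13
14, 7, 6
13, 8, 6
13, 7, 7
12, 9, 6
12, 8, 7
11, 10, 6
11, 9, 7
11, 8, 8
10, 10, 7
10, 9, 8
8, 7, 6, 6
That's 21 in total.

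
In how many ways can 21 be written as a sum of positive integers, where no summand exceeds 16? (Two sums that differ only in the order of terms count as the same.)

780

A full systematic count gives 780.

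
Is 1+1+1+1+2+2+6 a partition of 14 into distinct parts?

The parts sum to 14, and the condition 'all summands are distinct' is violated.

No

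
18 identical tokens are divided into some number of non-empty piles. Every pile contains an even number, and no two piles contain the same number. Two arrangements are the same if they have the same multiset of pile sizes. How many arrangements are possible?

Listing the qualifying partitions of 18:
18
16,2
14,4
12,6
12,4,2
10,8
10,6,2
8,6,4
Counting gives 8.

8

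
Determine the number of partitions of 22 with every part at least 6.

The partitions of 22 that satisfy the conditions:
22
16, 6
15, 7
14, 8
13, 9
12, 10
11, 11
10, 6, 6
9, 7, 6
8, 8, 6
8, 7, 7
Counting gives 11.

11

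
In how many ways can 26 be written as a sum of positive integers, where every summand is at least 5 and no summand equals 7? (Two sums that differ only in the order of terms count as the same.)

26

There are too many to list fully; the first 12 (by largest part) are:
26
21+5
20+6
18+8
17+9
16+10
16+5+5
15+11
15+6+5
14+12
14+6+6
13+13
…and 14 more, for 26 total.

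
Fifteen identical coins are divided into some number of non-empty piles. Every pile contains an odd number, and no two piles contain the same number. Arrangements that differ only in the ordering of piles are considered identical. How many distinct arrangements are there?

4

Listing the qualifying partitions of 15:
15
11, 3, 1
9, 5, 1
7, 5, 3
That's 4 in total.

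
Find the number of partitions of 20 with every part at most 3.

44

There are too many to list fully; the first 12 (by largest part) are:
2,3,3,3,3,3,3
1,1,3,3,3,3,3,3
1,2,2,3,3,3,3,3
1,1,1,2,3,3,3,3,3
1,1,1,1,1,3,3,3,3,3
2,2,2,2,3,3,3,3
1,1,2,2,2,3,3,3,3
1,1,1,1,2,2,3,3,3,3
1,1,1,1,1,1,2,3,3,3,3
1,1,1,1,1,1,1,1,3,3,3,3
1,2,2,2,2,2,3,3,3
1,1,1,2,2,2,2,3,3,3
…and 32 more, for 44 total.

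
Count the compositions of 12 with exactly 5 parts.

330

Place 4 bars in the 11 internal gaps of a row of 12 dots: C(11,4) = 330.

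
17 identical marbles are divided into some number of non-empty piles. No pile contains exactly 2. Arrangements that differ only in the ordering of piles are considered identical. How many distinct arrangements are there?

121

Counting exhaustively, 121 partitions satisfy the conditions.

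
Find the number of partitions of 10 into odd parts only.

Enumerating:
9, 1
7, 3
7, 1, 1, 1
5, 5
5, 3, 1, 1
5, 1, 1, 1, 1, 1
3, 3, 3, 1
3, 3, 1, 1, 1, 1
3, 1, 1, 1, 1, 1, 1, 1
1, 1, 1, 1, 1, 1, 1, 1, 1, 1

10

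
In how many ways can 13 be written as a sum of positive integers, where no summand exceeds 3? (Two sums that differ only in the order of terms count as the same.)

21

They are:
3+3+3+3+1
3+3+3+2+2
3+3+3+2+1+1
3+3+3+1+1+1+1
3+3+2+2+2+1
3+3+2+2+1+1+1
3+3+2+1+1+1+1+1
3+3+1+1+1+1+1+1+1
3+2+2+2+2+2
3+2+2+2+2+1+1
3+2+2+2+1+1+1+1
3+2+2+1+1+1+1+1+1
3+2+1+1+1+1+1+1+1+1
3+1+1+1+1+1+1+1+1+1+1
2+2+2+2+2+2+1
2+2+2+2+2+1+1+1
2+2+2+2+1+1+1+1+1
2+2+2+1+1+1+1+1+1+1
2+2+1+1+1+1+1+1+1+1+1
2+1+1+1+1+1+1+1+1+1+1+1
1+1+1+1+1+1+1+1+1+1+1+1+1
That's 21 in total.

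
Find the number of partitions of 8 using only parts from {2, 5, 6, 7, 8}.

3

Enumerating:
8
2,6
2,2,2,2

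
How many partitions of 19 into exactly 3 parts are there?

30

There are too many to list fully; the first 12 (by largest part) are:
17 + 1 + 1
16 + 2 + 1
15 + 3 + 1
15 + 2 + 2
14 + 4 + 1
14 + 3 + 2
13 + 5 + 1
13 + 4 + 2
13 + 3 + 3
12 + 6 + 1
12 + 5 + 2
12 + 4 + 3
…and 18 more, for 30 total.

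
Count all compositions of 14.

Each of the 13 gaps between 14 units is either a break or not: 2^13 = 8192.

8192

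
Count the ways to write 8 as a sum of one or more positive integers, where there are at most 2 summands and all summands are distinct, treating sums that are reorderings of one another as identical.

Enumerating:
8
7 + 1
6 + 2
5 + 3
That's 4 in total.

4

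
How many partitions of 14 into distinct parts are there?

Enumerating:
14
13,1
12,2
11,3
11,2,1
10,4
10,3,1
9,5
9,4,1
9,3,2
8,6
8,5,1
8,4,2
8,3,2,1
7,6,1
7,5,2
7,4,3
7,4,2,1
6,5,3
6,5,2,1
6,4,3,1
5,4,3,2

22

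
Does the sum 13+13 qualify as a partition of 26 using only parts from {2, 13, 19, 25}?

Yes

The parts sum to 26, and the condition 'each summand belongs to {2, 13, 19, 25}' holds.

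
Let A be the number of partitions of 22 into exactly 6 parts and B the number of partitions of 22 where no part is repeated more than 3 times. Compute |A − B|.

348

Partitions of 22 into exactly 6 parts: 136.
Partitions of 22 where no part is repeated more than 3 times: 484.
|136 − 484| = 348.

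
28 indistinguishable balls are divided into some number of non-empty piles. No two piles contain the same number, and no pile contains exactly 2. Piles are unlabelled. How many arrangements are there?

Direct enumeration gives 127 partitions.

127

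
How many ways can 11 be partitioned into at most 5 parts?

A partial list (first 12 by largest part):
11
10,1
9,2
9,1,1
8,3
8,2,1
8,1,1,1
7,4
7,3,1
7,2,2
7,2,1,1
7,1,1,1,1
…and 25 more, for 37 total.

37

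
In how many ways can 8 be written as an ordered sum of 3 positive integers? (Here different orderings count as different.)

21

A composition of 8 into 3 positive parts is chosen by placing 2 dividers among the 7 gaps between 8 units: C(7,2) = 21.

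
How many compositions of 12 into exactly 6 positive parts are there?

By stars and bars with positive parts, the count is C(11,5) = 462.

462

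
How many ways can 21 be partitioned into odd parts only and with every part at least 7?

2

They are:
21
7, 7, 7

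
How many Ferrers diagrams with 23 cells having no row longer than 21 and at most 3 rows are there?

A partial list (first 12 by largest part):
2 + 21
1 + 1 + 21
3 + 20
1 + 2 + 20
4 + 19
1 + 3 + 19
2 + 2 + 19
5 + 18
1 + 4 + 18
2 + 3 + 18
6 + 17
1 + 5 + 17
…and 42 more, for 54 total.

54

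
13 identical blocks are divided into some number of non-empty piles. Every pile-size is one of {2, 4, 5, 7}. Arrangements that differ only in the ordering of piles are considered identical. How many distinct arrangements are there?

5

They are:
7+4+2
7+2+2+2
5+4+4
5+4+2+2
5+2+2+2+2
That's 5 in total.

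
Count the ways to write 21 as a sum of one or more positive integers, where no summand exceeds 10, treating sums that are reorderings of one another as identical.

A full systematic count gives 653.

653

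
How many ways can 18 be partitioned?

Enumerating by decreasing first part gives 385 partitions in all.

385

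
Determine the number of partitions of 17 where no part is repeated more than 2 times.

108

Systematic enumeration (by largest part, then next-largest, …) yields 108.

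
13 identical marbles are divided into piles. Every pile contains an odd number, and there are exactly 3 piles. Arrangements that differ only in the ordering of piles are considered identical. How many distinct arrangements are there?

Listing the qualifying partitions of 13:
1, 1, 11
1, 3, 9
1, 5, 7
3, 3, 7
3, 5, 5
Counting gives 5.

5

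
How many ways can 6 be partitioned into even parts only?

3

Enumerating:
6
4, 2
2, 2, 2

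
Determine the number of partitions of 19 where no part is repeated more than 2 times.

163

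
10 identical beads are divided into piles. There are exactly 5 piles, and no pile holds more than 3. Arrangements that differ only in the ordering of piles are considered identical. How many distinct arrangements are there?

3

Listing the qualifying partitions of 10:
3, 3, 2, 1, 1
3, 2, 2, 2, 1
2, 2, 2, 2, 2
Counting gives 3.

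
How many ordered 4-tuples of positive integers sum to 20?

969

Equivalently, choose which 3 of the 19 gaps become plus signs: C(19,3) = 969.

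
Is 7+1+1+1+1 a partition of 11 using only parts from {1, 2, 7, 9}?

Yes

The parts sum to 11, and the condition 'each summand belongs to {1, 2, 7, 9}' holds.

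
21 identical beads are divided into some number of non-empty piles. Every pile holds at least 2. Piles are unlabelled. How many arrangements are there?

165

Enumerating by decreasing first part gives 165 partitions in all.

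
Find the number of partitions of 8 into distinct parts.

Listing the qualifying partitions of 8:
8
1+7
2+6
3+5
1+2+5
1+3+4

6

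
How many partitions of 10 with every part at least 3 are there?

Enumerating:
10
7+3
6+4
5+5
4+3+3
That's 5 in total.

5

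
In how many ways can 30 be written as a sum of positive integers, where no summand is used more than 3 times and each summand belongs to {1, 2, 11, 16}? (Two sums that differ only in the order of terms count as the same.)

3

The partitions of 30 that satisfy the conditions:
1 + 2 + 11 + 16
1 + 1 + 1 + 11 + 16
1 + 1 + 2 + 2 + 2 + 11 + 11
Counting gives 3.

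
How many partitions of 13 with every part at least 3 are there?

Listing the qualifying partitions of 13:
13
10,3
9,4
8,5
7,6
7,3,3
6,4,3
5,5,3
5,4,4
4,3,3,3

10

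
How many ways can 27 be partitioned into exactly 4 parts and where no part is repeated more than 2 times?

Counting exhaustively, 142 partitions satisfy the conditions.

142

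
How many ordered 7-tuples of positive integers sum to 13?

Place 6 bars in the 12 internal gaps of a row of 13 dots: C(12,6) = 924.

924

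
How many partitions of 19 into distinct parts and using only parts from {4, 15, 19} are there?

2

The partitions of 19 that satisfy the conditions:
19
15,4
Counting gives 2.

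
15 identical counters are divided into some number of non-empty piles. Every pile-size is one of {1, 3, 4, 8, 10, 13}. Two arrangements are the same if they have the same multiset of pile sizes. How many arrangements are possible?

24

They are:
13, 1, 1
10, 4, 1
10, 3, 1, 1
10, 1, 1, 1, 1, 1
8, 4, 3
8, 4, 1, 1, 1
8, 3, 3, 1
8, 3, 1, 1, 1, 1
8, 1, 1, 1, 1, 1, 1, 1
4, 4, 4, 3
4, 4, 4, 1, 1, 1
4, 4, 3, 3, 1
4, 4, 3, 1, 1, 1, 1
4, 4, 1, 1, 1, 1, 1, 1, 1
4, 3, 3, 3, 1, 1
4, 3, 3, 1, 1, 1, 1, 1
4, 3, 1, 1, 1, 1, 1, 1, 1, 1
4, 1, 1, 1, 1, 1, 1, 1, 1, 1, 1, 1
3, 3, 3, 3, 3
3, 3, 3, 3, 1, 1, 1
3, 3, 3, 1, 1, 1, 1, 1, 1
3, 3, 1, 1, 1, 1, 1, 1, 1, 1, 1
3, 1, 1, 1, 1, 1, 1, 1, 1, 1, 1, 1, 1
1, 1, 1, 1, 1, 1, 1, 1, 1, 1, 1, 1, 1, 1, 1
That's 24 in total.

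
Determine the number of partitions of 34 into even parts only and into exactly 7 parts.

There are too many to list fully; the first 12 (by largest part) are:
22, 2, 2, 2, 2, 2, 2
20, 4, 2, 2, 2, 2, 2
18, 6, 2, 2, 2, 2, 2
18, 4, 4, 2, 2, 2, 2
16, 8, 2, 2, 2, 2, 2
16, 6, 4, 2, 2, 2, 2
16, 4, 4, 4, 2, 2, 2
14, 10, 2, 2, 2, 2, 2
14, 8, 4, 2, 2, 2, 2
14, 6, 6, 2, 2, 2, 2
14, 6, 4, 4, 2, 2, 2
14, 4, 4, 4, 4, 2, 2
…and 26 more, for 38 total.

38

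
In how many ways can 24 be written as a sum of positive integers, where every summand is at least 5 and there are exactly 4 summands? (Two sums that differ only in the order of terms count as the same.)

5

Listing the qualifying partitions of 24:
9, 5, 5, 5
8, 6, 5, 5
7, 7, 5, 5
7, 6, 6, 5
6, 6, 6, 6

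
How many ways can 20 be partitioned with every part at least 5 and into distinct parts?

8

The partitions of 20 that satisfy the conditions:
20
15,5
14,6
13,7
12,8
11,9
9,6,5
8,7,5
That's 8 in total.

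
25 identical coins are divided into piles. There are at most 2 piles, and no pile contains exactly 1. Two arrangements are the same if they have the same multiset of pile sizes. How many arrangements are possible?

12

They are:
25
2+23
3+22
4+21
5+20
6+19
7+18
8+17
9+16
10+15
11+14
12+13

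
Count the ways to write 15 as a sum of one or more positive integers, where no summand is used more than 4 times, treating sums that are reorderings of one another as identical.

Counting exhaustively, 127 partitions satisfy the conditions.

127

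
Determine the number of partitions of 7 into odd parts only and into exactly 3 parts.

2

They are:
5+1+1
3+3+1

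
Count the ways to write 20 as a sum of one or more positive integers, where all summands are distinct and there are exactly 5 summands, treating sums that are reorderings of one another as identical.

7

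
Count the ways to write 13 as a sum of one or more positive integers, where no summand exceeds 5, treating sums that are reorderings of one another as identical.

57

There are too many to list fully; the first 12 (by largest part) are:
5, 5, 3
5, 5, 2, 1
5, 5, 1, 1, 1
5, 4, 4
5, 4, 3, 1
5, 4, 2, 2
5, 4, 2, 1, 1
5, 4, 1, 1, 1, 1
5, 3, 3, 2
5, 3, 3, 1, 1
5, 3, 2, 2, 1
5, 3, 2, 1, 1, 1
…and 45 more, for 57 total.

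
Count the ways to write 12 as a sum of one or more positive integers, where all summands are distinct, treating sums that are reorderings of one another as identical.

15

Listing the qualifying partitions of 12:
12
1, 11
2, 10
3, 9
1, 2, 9
4, 8
1, 3, 8
5, 7
1, 4, 7
2, 3, 7
1, 5, 6
2, 4, 6
1, 2, 3, 6
3, 4, 5
1, 2, 4, 5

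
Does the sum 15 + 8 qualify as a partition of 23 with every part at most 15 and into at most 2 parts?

Yes

The parts sum to 23, and the condition 'no summand exceeds 15' holds; the condition 'there are at most 2 summands' holds.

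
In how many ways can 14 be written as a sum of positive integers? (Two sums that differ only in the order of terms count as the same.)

135

Counting exhaustively, 135 partitions satisfy the conditions.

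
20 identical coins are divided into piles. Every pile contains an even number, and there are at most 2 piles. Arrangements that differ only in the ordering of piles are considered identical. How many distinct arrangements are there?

The partitions of 20 that satisfy the conditions:
20
2+18
4+16
6+14
8+12
10+10

6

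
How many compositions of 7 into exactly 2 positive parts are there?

Equivalently, choose which 1 of the 6 gaps become plus signs: C(6,1) = 6.

6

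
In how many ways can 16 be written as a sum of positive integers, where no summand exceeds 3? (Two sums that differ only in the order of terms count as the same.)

30

A partial list (first 12 by largest part):
1 + 3 + 3 + 3 + 3 + 3
2 + 2 + 3 + 3 + 3 + 3
1 + 1 + 2 + 3 + 3 + 3 + 3
1 + 1 + 1 + 1 + 3 + 3 + 3 + 3
1 + 2 + 2 + 2 + 3 + 3 + 3
1 + 1 + 1 + 2 + 2 + 3 + 3 + 3
1 + 1 + 1 + 1 + 1 + 2 + 3 + 3 + 3
1 + 1 + 1 + 1 + 1 + 1 + 1 + 3 + 3 + 3
2 + 2 + 2 + 2 + 2 + 3 + 3
1 + 1 + 2 + 2 + 2 + 2 + 3 + 3
1 + 1 + 1 + 1 + 2 + 2 + 2 + 3 + 3
1 + 1 + 1 + 1 + 1 + 1 + 2 + 2 + 3 + 3
…and 18 more, for 30 total.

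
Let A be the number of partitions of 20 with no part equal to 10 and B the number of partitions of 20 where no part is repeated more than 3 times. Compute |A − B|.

Partitions of 20 with no part equal to 10: 585.
Partitions of 20 where no part is repeated more than 3 times: 320.
|585 − 320| = 265.

265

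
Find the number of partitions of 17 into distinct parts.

38

A partial list (first 12 by largest part):
17
16, 1
15, 2
14, 3
14, 2, 1
13, 4
13, 3, 1
12, 5
12, 4, 1
12, 3, 2
11, 6
11, 5, 1
…and 26 more, for 38 total.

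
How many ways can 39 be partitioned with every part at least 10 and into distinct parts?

18

Enumerating:
39
29,10
28,11
27,12
26,13
25,14
24,15
23,16
22,17
21,18
20,19
18,11,10
17,12,10
16,13,10
16,12,11
15,14,10
15,13,11
14,13,12
That's 18 in total.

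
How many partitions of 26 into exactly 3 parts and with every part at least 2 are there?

44

There are too many to list fully; the first 12 (by largest part) are:
22+2+2
21+3+2
20+4+2
20+3+3
19+5+2
19+4+3
18+6+2
18+5+3
18+4+4
17+7+2
17+6+3
17+5+4
…and 32 more, for 44 total.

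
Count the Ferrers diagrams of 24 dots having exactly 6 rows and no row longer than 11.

Counting exhaustively, 157 partitions satisfy the conditions.

157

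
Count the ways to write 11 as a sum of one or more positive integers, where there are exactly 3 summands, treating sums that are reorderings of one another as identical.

Listing the qualifying partitions of 11:
9,1,1
8,2,1
7,3,1
7,2,2
6,4,1
6,3,2
5,5,1
5,4,2
5,3,3
4,4,3
Counting gives 10.

10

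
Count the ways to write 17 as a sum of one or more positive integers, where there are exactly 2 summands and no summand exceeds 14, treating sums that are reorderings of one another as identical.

6

Listing the qualifying partitions of 17:
3, 14
4, 13
5, 12
6, 11
7, 10
8, 9
That's 6 in total.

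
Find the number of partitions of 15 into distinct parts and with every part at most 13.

The partitions of 15 that satisfy the conditions:
13,2
12,3
12,2,1
11,4
11,3,1
10,5
10,4,1
10,3,2
9,6
9,5,1
9,4,2
9,3,2,1
8,7
8,6,1
8,5,2
8,4,3
8,4,2,1
7,6,2
7,5,3
7,5,2,1
7,4,3,1
6,5,4
6,5,3,1
6,4,3,2
5,4,3,2,1

25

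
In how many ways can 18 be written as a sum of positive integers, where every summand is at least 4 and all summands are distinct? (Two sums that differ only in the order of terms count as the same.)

Listing the qualifying partitions of 18:
18
14,4
13,5
12,6
11,7
10,8
9,5,4
8,6,4
7,6,5

9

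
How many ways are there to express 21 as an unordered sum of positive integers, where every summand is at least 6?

9

The partitions of 21 that satisfy the conditions:
21
15, 6
14, 7
13, 8
12, 9
11, 10
9, 6, 6
8, 7, 6
7, 7, 7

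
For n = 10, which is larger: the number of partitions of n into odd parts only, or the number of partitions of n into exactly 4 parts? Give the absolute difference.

1

Partitions of 10 into odd parts only: 10.
Partitions of 10 into exactly 4 parts: 9.
|10 − 9| = 1.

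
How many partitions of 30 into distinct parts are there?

Direct enumeration gives 296 partitions.

296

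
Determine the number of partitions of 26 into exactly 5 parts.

Direct enumeration gives 221 partitions.

221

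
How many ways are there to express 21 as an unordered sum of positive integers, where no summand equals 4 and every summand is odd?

Direct enumeration gives 76 partitions.

76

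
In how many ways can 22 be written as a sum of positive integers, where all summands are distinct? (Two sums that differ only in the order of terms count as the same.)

89

Direct enumeration gives 89 partitions.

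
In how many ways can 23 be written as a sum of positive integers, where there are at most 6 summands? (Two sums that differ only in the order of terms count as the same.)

There are 454 such partitions.

454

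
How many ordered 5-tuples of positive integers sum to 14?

By stars and bars with positive parts, the count is C(13,4) = 715.

715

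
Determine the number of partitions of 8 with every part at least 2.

Enumerating:
8
6+2
5+3
4+4
4+2+2
3+3+2
2+2+2+2

7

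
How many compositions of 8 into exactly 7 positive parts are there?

7

By stars and bars with positive parts, the count is C(7,6) = 7.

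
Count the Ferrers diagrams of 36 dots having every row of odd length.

A full systematic count gives 668.

668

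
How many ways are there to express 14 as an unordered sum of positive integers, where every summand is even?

15

Listing the qualifying partitions of 14:
14
12,2
10,4
10,2,2
8,6
8,4,2
8,2,2,2
6,6,2
6,4,4
6,4,2,2
6,2,2,2,2
4,4,4,2
4,4,2,2,2
4,2,2,2,2,2
2,2,2,2,2,2,2
Counting gives 15.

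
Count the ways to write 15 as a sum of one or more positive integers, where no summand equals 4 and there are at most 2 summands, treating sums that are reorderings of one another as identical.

7

The partitions of 15 that satisfy the conditions:
15
1,14
2,13
3,12
5,10
6,9
7,8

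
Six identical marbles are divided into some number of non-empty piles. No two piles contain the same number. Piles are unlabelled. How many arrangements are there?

4

Enumerating:
6
5+1
4+2
3+2+1
That's 4 in total.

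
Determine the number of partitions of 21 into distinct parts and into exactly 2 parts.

Enumerating:
20, 1
19, 2
18, 3
17, 4
16, 5
15, 6
14, 7
13, 8
12, 9
11, 10

10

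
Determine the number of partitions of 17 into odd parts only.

38

There are too many to list fully; the first 12 (by largest part) are:
17
1+1+15
1+3+13
1+1+1+1+13
1+5+11
3+3+11
1+1+1+3+11
1+1+1+1+1+1+11
1+7+9
3+5+9
1+1+1+5+9
1+1+3+3+9
…and 26 more, for 38 total.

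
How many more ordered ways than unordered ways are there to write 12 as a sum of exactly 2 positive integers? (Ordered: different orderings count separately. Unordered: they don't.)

5

Compositions: C(11,1) = 11.
Unordered (partitions into 2 parts): 6.
Difference: 11 − 6 = 5.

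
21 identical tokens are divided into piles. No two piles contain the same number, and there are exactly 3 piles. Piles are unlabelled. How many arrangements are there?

27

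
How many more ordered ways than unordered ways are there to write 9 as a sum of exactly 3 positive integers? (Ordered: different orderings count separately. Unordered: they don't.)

21

Ordered (compositions into 3 parts): C(8,2) = 28.
Partitions of 9 into exactly 3 parts: 7.
Difference: 28 − 7 = 21.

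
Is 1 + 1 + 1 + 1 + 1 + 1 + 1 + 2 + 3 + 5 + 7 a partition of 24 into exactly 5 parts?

The parts sum to 24, and the condition 'there are exactly 5 summands' is violated.

No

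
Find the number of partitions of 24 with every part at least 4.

50

There are too many to list fully; the first 12 (by largest part) are:
24
20 + 4
19 + 5
18 + 6
17 + 7
16 + 8
16 + 4 + 4
15 + 9
15 + 5 + 4
14 + 10
14 + 6 + 4
14 + 5 + 5
…and 38 more, for 50 total.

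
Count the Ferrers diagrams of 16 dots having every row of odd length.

There are too many to list fully; the first 12 (by largest part) are:
15+1
13+3
13+1+1+1
11+5
11+3+1+1
11+1+1+1+1+1
9+7
9+5+1+1
9+3+3+1
9+3+1+1+1+1
9+1+1+1+1+1+1+1
7+7+1+1
…and 20 more, for 32 total.

32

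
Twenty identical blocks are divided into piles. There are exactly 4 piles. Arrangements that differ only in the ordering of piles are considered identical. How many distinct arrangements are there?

64

There are too many to list fully; the first 12 (by largest part) are:
1, 1, 1, 17
1, 1, 2, 16
1, 1, 3, 15
1, 2, 2, 15
1, 1, 4, 14
1, 2, 3, 14
2, 2, 2, 14
1, 1, 5, 13
1, 2, 4, 13
1, 3, 3, 13
2, 2, 3, 13
1, 1, 6, 12
…and 52 more, for 64 total.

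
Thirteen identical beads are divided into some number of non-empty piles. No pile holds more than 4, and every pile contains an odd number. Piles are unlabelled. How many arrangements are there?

5

The partitions of 13 that satisfy the conditions:
3 + 3 + 3 + 3 + 1
3 + 3 + 3 + 1 + 1 + 1 + 1
3 + 3 + 1 + 1 + 1 + 1 + 1 + 1 + 1
3 + 1 + 1 + 1 + 1 + 1 + 1 + 1 + 1 + 1 + 1
1 + 1 + 1 + 1 + 1 + 1 + 1 + 1 + 1 + 1 + 1 + 1 + 1
That's 5 in total.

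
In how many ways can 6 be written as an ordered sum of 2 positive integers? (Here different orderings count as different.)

5

By stars and bars with positive parts, the count is C(5,1) = 5.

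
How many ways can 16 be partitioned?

231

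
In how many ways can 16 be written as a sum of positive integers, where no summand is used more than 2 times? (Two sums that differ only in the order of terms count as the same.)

Enumerating by decreasing first part gives 89 partitions in all.

89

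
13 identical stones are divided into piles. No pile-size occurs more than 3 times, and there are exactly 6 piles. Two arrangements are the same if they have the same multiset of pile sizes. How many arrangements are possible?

8

Listing the qualifying partitions of 13:
6, 2, 2, 1, 1, 1
5, 3, 2, 1, 1, 1
5, 2, 2, 2, 1, 1
4, 4, 2, 1, 1, 1
4, 3, 3, 1, 1, 1
4, 3, 2, 2, 1, 1
3, 3, 3, 2, 1, 1
3, 3, 2, 2, 2, 1
That's 8 in total.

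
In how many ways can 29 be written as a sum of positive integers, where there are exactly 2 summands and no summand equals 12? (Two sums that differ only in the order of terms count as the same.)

13

The partitions of 29 that satisfy the conditions:
28 + 1
27 + 2
26 + 3
25 + 4
24 + 5
23 + 6
22 + 7
21 + 8
20 + 9
19 + 10
18 + 11
16 + 13
15 + 14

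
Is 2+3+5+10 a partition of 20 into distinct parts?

Yes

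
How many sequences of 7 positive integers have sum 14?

A composition of 14 into 7 positive parts is chosen by placing 6 dividers among the 13 gaps between 14 units: C(13,6) = 1716.

1716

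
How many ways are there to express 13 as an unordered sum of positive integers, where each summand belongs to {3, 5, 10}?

Enumerating:
10, 3
5, 5, 3

2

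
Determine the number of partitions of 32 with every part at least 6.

There are too many to list fully; the first 12 (by largest part) are:
32
26+6
25+7
24+8
23+9
22+10
21+11
20+12
20+6+6
19+13
19+7+6
18+14
…and 41 more, for 53 total.

53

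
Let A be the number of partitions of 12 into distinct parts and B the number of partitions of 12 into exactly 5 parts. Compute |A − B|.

2

Partitions of 12 into distinct parts: 15.
Partitions of 12 into exactly 5 parts: 13.
|15 − 13| = 2.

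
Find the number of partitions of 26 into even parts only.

101

There are 101 such partitions.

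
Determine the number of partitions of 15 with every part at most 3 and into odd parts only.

6

The partitions of 15 that satisfy the conditions:
3 + 3 + 3 + 3 + 3
1 + 1 + 1 + 3 + 3 + 3 + 3
1 + 1 + 1 + 1 + 1 + 1 + 3 + 3 + 3
1 + 1 + 1 + 1 + 1 + 1 + 1 + 1 + 1 + 3 + 3
1 + 1 + 1 + 1 + 1 + 1 + 1 + 1 + 1 + 1 + 1 + 1 + 3
1 + 1 + 1 + 1 + 1 + 1 + 1 + 1 + 1 + 1 + 1 + 1 + 1 + 1 + 1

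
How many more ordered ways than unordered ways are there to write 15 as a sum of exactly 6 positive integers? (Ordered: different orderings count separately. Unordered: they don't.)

Ordered (compositions into 6 parts): C(14,5) = 2002.
Unordered (partitions into 6 parts): 26.
Difference: 2002 − 26 = 1976.

1976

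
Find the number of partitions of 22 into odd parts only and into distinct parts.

The partitions of 22 that satisfy the conditions:
21+1
19+3
17+5
15+7
13+9
13+5+3+1
11+7+3+1
9+7+5+1
That's 8 in total.

8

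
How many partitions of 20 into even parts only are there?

42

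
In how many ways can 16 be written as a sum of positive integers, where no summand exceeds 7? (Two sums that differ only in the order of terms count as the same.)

164

Systematic enumeration (by largest part, then next-largest, …) yields 164.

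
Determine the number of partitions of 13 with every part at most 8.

A full systematic count gives 89.

89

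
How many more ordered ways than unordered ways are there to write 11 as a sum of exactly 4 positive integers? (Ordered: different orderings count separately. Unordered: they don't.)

109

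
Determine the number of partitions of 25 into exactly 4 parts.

120

Direct enumeration gives 120 partitions.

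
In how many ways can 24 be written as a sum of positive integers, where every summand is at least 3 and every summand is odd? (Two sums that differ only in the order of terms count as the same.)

They are:
21, 3
19, 5
17, 7
15, 9
15, 3, 3, 3
13, 11
13, 5, 3, 3
11, 7, 3, 3
11, 5, 5, 3
9, 9, 3, 3
9, 7, 5, 3
9, 5, 5, 5
9, 3, 3, 3, 3, 3
7, 7, 7, 3
7, 7, 5, 5
7, 5, 3, 3, 3, 3
5, 5, 5, 3, 3, 3
3, 3, 3, 3, 3, 3, 3, 3

18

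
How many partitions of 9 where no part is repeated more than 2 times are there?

16

They are:
9
8 + 1
7 + 2
7 + 1 + 1
6 + 3
6 + 2 + 1
5 + 4
5 + 3 + 1
5 + 2 + 2
5 + 2 + 1 + 1
4 + 4 + 1
4 + 3 + 2
4 + 3 + 1 + 1
4 + 2 + 2 + 1
3 + 3 + 2 + 1
3 + 2 + 2 + 1 + 1
Counting gives 16.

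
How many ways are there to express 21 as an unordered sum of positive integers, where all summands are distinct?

Systematic enumeration (by largest part, then next-largest, …) yields 76.

76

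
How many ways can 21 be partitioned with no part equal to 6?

Counting exhaustively, 616 partitions satisfy the conditions.

616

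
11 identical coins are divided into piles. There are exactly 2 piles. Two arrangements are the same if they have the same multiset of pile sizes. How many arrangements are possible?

5

The partitions of 11 that satisfy the conditions:
1 + 10
2 + 9
3 + 8
4 + 7
5 + 6
That's 5 in total.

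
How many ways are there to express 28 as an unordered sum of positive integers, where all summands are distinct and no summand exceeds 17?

A full systematic count gives 179.

179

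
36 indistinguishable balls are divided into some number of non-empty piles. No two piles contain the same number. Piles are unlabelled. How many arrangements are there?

668

Systematic enumeration (by largest part, then next-largest, …) yields 668.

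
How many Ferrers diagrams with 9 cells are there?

A partial list (first 12 by largest part):
9
8, 1
7, 2
7, 1, 1
6, 3
6, 2, 1
6, 1, 1, 1
5, 4
5, 3, 1
5, 2, 2
5, 2, 1, 1
5, 1, 1, 1, 1
…and 18 more, for 30 total.

30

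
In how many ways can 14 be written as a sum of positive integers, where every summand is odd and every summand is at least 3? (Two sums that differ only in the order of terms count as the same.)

4

The partitions of 14 that satisfy the conditions:
11+3
9+5
7+7
5+3+3+3
That's 4 in total.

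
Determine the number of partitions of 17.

There are 297 such partitions.

297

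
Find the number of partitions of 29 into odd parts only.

256

There are 256 such partitions.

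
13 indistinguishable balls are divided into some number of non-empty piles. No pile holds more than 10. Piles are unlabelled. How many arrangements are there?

97

Enumerating by decreasing first part gives 97 partitions in all.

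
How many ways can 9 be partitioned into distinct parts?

8

Listing the qualifying partitions of 9:
9
8 + 1
7 + 2
6 + 3
6 + 2 + 1
5 + 4
5 + 3 + 1
4 + 3 + 2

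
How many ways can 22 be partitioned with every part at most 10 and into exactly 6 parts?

Systematic enumeration (by largest part, then next-largest, …) yields 107.

107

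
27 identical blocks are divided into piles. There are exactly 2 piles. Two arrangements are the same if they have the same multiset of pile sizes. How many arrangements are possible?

13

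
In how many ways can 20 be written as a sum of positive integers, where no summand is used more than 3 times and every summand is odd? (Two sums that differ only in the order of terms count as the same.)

27

There are too many to list fully; the first 12 (by largest part) are:
1 + 19
3 + 17
1 + 1 + 1 + 17
5 + 15
1 + 1 + 3 + 15
7 + 13
1 + 1 + 5 + 13
1 + 3 + 3 + 13
9 + 11
1 + 1 + 7 + 11
1 + 3 + 5 + 11
3 + 3 + 3 + 11
…and 15 more, for 27 total.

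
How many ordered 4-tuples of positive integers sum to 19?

816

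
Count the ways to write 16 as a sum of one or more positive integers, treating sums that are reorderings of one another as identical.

Direct enumeration gives 231 partitions.

231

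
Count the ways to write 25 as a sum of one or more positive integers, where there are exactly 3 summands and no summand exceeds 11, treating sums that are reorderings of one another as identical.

Enumerating:
3,11,11
4,10,11
5,9,11
6,8,11
7,7,11
5,10,10
6,9,10
7,8,10
7,9,9
8,8,9

10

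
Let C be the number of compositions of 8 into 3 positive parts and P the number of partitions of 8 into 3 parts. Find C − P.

16

Ordered (compositions into 3 parts): C(7,2) = 21.
Unordered (partitions into 3 parts): 5.
Difference: 21 − 5 = 16.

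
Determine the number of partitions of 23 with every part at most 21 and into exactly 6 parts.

163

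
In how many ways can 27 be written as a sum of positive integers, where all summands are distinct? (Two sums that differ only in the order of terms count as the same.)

A full systematic count gives 192.

192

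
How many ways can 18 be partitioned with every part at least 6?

They are:
18
12,6
11,7
10,8
9,9
6,6,6

6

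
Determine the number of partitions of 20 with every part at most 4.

There are 108 such partitions.

108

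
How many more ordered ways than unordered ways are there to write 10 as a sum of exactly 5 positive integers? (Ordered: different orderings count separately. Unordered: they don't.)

Ordered (compositions into 5 parts): C(9,4) = 126.
Unordered (partitions into 5 parts): 7.
Difference: 126 − 7 = 119.

119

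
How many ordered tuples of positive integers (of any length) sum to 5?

16

The number of compositions of n is 2^(n−1); here 2^4 = 16.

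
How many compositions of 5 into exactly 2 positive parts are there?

Equivalently, choose which 1 of the 4 gaps become plus signs: C(4,1) = 4.

4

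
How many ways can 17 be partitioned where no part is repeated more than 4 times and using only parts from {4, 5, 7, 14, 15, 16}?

2

Enumerating:
7 + 5 + 5
5 + 4 + 4 + 4
That's 2 in total.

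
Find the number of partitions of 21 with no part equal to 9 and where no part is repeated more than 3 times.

Systematic enumeration (by largest part, then next-largest, …) yields 345.

345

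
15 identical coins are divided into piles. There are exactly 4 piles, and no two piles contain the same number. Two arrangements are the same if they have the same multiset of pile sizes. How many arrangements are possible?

Listing the qualifying partitions of 15:
9 + 3 + 2 + 1
8 + 4 + 2 + 1
7 + 5 + 2 + 1
7 + 4 + 3 + 1
6 + 5 + 3 + 1
6 + 4 + 3 + 2

6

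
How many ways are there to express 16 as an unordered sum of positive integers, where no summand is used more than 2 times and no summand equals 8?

Direct enumeration gives 76 partitions.

76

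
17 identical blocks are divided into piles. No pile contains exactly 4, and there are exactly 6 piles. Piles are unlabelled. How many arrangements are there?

There are too many to list fully; the first 12 (by largest part) are:
12, 1, 1, 1, 1, 1
11, 2, 1, 1, 1, 1
10, 3, 1, 1, 1, 1
10, 2, 2, 1, 1, 1
9, 3, 2, 1, 1, 1
9, 2, 2, 2, 1, 1
8, 5, 1, 1, 1, 1
8, 3, 3, 1, 1, 1
8, 3, 2, 2, 1, 1
8, 2, 2, 2, 2, 1
7, 6, 1, 1, 1, 1
7, 5, 2, 1, 1, 1
…and 14 more, for 26 total.

26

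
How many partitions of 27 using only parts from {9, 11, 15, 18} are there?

Enumerating:
18+9
9+9+9
That's 2 in total.

2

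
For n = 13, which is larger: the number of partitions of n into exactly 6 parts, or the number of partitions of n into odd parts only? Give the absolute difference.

Partitions of 13 into exactly 6 parts: 14.
Partitions of 13 into odd parts only: 18.
|14 − 18| = 4.

4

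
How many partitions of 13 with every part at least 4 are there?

Enumerating:
13
9+4
8+5
7+6
5+4+4
Counting gives 5.

5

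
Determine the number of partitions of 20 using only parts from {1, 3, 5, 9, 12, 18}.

35

A partial list (first 12 by largest part):
18 + 1 + 1
12 + 5 + 3
12 + 5 + 1 + 1 + 1
12 + 3 + 3 + 1 + 1
12 + 3 + 1 + 1 + 1 + 1 + 1
12 + 1 + 1 + 1 + 1 + 1 + 1 + 1 + 1
9 + 9 + 1 + 1
9 + 5 + 5 + 1
9 + 5 + 3 + 3
9 + 5 + 3 + 1 + 1 + 1
9 + 5 + 1 + 1 + 1 + 1 + 1 + 1
9 + 3 + 3 + 3 + 1 + 1
…and 23 more, for 35 total.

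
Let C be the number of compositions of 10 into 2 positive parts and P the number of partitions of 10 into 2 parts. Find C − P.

4

Compositions: C(9,1) = 9.
Unordered (partitions into 2 parts): 5.
Difference: 9 − 5 = 4.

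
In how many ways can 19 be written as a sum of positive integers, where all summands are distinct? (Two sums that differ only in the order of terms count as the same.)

54

There are too many to list fully; the first 12 (by largest part) are:
19
18,1
17,2
16,3
16,2,1
15,4
15,3,1
14,5
14,4,1
14,3,2
13,6
13,5,1
…and 42 more, for 54 total.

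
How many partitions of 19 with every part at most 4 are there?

Direct enumeration gives 94 partitions.

94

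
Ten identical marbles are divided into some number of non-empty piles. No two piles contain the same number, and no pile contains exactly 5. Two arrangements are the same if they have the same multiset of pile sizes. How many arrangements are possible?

The partitions of 10 that satisfy the conditions:
10
1 + 9
2 + 8
3 + 7
1 + 2 + 7
4 + 6
1 + 3 + 6
1 + 2 + 3 + 4
That's 8 in total.

8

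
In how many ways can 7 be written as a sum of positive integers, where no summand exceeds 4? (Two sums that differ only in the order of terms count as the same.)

11

Enumerating:
4,3
4,2,1
4,1,1,1
3,3,1
3,2,2
3,2,1,1
3,1,1,1,1
2,2,2,1
2,2,1,1,1
2,1,1,1,1,1
1,1,1,1,1,1,1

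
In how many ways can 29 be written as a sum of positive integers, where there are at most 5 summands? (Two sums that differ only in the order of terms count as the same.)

Enumerating by decreasing first part gives 603 partitions in all.

603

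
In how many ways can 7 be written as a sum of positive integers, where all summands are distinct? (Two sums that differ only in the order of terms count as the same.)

5

Listing the qualifying partitions of 7:
7
6, 1
5, 2
4, 3
4, 2, 1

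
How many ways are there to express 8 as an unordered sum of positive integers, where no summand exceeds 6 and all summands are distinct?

4

They are:
6, 2
5, 3
5, 2, 1
4, 3, 1
Counting gives 4.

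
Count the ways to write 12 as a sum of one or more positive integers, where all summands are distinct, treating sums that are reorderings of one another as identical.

15

Enumerating:
12
1 + 11
2 + 10
3 + 9
1 + 2 + 9
4 + 8
1 + 3 + 8
5 + 7
1 + 4 + 7
2 + 3 + 7
1 + 5 + 6
2 + 4 + 6
1 + 2 + 3 + 6
3 + 4 + 5
1 + 2 + 4 + 5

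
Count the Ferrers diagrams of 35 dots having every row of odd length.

Systematic enumeration (by largest part, then next-largest, …) yields 585.

585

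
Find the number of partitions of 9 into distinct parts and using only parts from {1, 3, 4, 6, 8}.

Enumerating:
8,1
6,3
Counting gives 2.

2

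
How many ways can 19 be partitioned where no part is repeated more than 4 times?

325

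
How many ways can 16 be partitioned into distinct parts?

32

A partial list (first 12 by largest part):
16
1, 15
2, 14
3, 13
1, 2, 13
4, 12
1, 3, 12
5, 11
1, 4, 11
2, 3, 11
6, 10
1, 5, 10
…and 20 more, for 32 total.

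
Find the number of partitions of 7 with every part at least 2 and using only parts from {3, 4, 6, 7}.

2

The partitions of 7 that satisfy the conditions:
7
4,3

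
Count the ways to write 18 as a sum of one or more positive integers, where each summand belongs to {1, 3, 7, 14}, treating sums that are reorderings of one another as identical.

15

They are:
1,3,14
1,1,1,1,14
1,3,7,7
1,1,1,1,7,7
1,1,3,3,3,7
1,1,1,1,1,3,3,7
1,1,1,1,1,1,1,1,3,7
1,1,1,1,1,1,1,1,1,1,1,7
3,3,3,3,3,3
1,1,1,3,3,3,3,3
1,1,1,1,1,1,3,3,3,3
1,1,1,1,1,1,1,1,1,3,3,3
1,1,1,1,1,1,1,1,1,1,1,1,3,3
1,1,1,1,1,1,1,1,1,1,1,1,1,1,1,3
1,1,1,1,1,1,1,1,1,1,1,1,1,1,1,1,1,1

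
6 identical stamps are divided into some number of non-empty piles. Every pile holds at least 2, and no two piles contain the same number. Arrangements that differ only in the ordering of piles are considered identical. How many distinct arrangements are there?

Listing the qualifying partitions of 6:
6
4,2

2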